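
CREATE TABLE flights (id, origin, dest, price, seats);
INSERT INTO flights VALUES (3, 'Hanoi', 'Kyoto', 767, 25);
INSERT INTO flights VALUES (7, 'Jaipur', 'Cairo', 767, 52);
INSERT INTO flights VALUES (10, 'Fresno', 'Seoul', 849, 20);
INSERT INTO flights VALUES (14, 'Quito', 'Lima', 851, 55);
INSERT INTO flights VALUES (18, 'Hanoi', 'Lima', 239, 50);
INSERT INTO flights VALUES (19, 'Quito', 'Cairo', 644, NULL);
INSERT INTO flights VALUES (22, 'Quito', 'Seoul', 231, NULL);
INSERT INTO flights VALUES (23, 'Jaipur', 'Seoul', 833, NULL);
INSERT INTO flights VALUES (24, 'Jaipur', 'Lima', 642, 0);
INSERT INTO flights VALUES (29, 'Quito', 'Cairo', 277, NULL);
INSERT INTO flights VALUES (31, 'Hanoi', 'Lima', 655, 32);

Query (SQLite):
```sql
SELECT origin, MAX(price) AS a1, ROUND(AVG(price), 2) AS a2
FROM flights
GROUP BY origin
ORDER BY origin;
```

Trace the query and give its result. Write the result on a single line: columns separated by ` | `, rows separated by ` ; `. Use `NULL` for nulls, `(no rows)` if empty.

Fresno | 849 | 849 ; Hanoi | 767 | 553.67 ; Jaipur | 833 | 747.33 ; Quito | 851 | 500.75

Group flights by origin.
Per group compute: MAX(price), ROUND(AVG(price), 2).
  Fresno: ids {10} → MAX(price)=849, ROUND(AVG(price), 2)=849
  Hanoi: ids {3, 18, 31} → MAX(price)=767, ROUND(AVG(price), 2)=553.67
  Jaipur: ids {7, 23, 24} → MAX(price)=833, ROUND(AVG(price), 2)=747.33
  Quito: ids {14, 19, 22, 29} → MAX(price)=851, ROUND(AVG(price), 2)=500.75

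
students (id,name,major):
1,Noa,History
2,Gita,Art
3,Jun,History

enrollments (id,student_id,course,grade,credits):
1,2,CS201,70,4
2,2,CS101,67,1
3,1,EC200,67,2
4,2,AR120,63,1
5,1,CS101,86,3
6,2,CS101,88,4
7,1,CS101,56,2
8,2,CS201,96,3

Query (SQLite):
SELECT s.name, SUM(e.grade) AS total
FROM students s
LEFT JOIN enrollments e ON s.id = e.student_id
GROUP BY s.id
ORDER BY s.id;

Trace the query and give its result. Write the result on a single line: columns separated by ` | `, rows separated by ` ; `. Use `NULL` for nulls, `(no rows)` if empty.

Noa | 209 ; Gita | 384 ; Jun | NULL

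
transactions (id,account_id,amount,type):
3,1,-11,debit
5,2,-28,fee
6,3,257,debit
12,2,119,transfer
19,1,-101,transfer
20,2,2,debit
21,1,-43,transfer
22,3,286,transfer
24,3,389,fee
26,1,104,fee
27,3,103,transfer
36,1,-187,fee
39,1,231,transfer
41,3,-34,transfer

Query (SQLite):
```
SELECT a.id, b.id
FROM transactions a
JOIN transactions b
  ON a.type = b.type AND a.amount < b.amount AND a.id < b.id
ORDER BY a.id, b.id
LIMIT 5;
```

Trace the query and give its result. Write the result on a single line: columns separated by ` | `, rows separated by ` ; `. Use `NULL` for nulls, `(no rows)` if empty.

Pairs (a,b) with same type, a.amount < b.amount, a.id < b.id.
type groups: debit:{3,6,20} fee:{5,24,26,36} transfer:{12,19,21,22,27,39,41}
Ordered by (a.id, b.id); first 5.

3 | 6 ; 3 | 20 ; 5 | 24 ; 5 | 26 ; 12 | 22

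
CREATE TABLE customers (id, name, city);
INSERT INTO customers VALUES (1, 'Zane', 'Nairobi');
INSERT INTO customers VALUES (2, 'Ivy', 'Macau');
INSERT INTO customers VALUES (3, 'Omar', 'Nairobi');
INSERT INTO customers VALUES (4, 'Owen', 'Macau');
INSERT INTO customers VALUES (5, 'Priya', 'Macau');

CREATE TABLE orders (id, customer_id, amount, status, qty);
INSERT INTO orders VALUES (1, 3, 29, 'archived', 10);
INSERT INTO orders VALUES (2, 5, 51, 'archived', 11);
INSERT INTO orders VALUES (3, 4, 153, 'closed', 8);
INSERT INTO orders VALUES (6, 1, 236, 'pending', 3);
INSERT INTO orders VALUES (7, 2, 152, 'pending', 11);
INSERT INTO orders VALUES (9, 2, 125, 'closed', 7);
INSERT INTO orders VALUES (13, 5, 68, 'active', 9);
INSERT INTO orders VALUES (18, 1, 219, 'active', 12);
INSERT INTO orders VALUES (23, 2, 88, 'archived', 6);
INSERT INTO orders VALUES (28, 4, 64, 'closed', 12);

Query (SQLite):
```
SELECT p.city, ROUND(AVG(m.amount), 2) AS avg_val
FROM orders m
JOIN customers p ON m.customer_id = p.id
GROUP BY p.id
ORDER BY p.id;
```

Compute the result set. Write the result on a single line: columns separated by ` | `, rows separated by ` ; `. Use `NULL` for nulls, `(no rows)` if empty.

Nairobi | 227.5 ; Macau | 121.67 ; Nairobi | 29 ; Macau | 108.5 ; Macau | 59.5

Join each orders row to its customers via customer_id.
Group joined rows by customers.id; compute ROUND(AVG(m.amount), 2) per group.
  1: ids {6, 18} → ROUND(AVG(m.amount), 2)=227.5
  2: ids {7, 9, 23} → ROUND(AVG(m.amount), 2)=121.67
  3: ids {1} → ROUND(AVG(m.amount), 2)=29
  4: ids {3, 28} → ROUND(AVG(m.amount), 2)=108.5
  5: ids {2, 13} → ROUND(AVG(m.amount), 2)=59.5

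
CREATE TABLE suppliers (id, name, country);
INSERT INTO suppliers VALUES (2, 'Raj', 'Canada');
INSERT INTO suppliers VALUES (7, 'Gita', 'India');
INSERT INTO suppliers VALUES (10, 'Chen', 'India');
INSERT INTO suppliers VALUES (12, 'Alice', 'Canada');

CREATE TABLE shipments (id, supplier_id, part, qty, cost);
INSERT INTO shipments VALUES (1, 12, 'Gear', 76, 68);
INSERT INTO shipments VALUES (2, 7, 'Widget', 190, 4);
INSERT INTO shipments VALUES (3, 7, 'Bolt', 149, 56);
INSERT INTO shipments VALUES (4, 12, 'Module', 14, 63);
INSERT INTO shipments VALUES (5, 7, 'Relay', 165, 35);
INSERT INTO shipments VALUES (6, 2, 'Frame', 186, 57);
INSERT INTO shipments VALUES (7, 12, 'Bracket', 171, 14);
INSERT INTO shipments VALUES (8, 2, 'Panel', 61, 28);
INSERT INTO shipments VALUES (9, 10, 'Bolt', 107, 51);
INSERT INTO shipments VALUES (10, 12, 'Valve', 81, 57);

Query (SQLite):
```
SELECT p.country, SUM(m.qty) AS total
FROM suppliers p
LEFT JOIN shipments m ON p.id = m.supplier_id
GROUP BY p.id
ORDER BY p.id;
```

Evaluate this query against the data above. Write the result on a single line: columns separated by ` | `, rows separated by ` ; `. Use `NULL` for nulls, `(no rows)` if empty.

Canada | 247 ; India | 504 ; India | 107 ; Canada | 342

LEFT JOIN keeps every suppliers row; unmatched ones get NULL for shipments columns.
Group by suppliers.id and compute SUM(m.qty). SUM over an all-NULL group is NULL.
  2: ids {6, 8} → SUM(m.qty)=247
  7: ids {2, 3, 5} → SUM(m.qty)=504
  10: ids {9} → SUM(m.qty)=107
  12: ids {1, 4, 7, 10} → SUM(m.qty)=342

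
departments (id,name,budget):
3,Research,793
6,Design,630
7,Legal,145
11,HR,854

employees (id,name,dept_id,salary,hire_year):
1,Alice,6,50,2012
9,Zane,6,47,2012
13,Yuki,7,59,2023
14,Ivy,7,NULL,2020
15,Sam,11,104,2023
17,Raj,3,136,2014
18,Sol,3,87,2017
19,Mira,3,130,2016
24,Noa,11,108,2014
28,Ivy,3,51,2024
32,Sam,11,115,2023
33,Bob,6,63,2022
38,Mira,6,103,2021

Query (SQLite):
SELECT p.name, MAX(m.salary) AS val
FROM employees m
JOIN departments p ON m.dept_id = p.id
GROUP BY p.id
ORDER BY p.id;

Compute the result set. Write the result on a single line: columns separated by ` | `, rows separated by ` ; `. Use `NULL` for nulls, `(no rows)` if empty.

Research | 136 ; Design | 103 ; Legal | 59 ; HR | 115

Join each employees row to its departments via dept_id.
Group joined rows by departments.id; compute MAX(m.salary) per group.
  3: ids {17, 18, 19, 28} → MAX(m.salary)=136
  6: ids {1, 9, 33, 38} → MAX(m.salary)=103
  7: ids {13, 14} → MAX(m.salary)=59
  11: ids {15, 24, 32} → MAX(m.salary)=115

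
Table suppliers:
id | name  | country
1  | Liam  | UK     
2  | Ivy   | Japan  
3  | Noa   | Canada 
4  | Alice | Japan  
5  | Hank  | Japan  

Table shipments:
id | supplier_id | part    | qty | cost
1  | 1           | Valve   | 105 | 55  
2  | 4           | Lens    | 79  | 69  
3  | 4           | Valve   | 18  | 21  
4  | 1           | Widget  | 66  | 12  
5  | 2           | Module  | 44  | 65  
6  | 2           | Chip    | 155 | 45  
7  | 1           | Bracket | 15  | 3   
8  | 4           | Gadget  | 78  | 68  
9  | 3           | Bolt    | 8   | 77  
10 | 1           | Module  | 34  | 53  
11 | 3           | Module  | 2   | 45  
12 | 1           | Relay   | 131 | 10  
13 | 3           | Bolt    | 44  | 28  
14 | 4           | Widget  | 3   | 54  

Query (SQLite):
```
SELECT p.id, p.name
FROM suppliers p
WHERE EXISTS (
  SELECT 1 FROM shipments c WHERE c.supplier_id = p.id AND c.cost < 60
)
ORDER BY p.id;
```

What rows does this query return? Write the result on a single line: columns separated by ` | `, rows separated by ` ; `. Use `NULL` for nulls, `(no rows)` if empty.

1 | Liam ; 2 | Ivy ; 3 | Noa ; 4 | Alice

For each suppliers row, check whether any shipments with matching supplier_id has cost < 60.
Keep rows where that is true.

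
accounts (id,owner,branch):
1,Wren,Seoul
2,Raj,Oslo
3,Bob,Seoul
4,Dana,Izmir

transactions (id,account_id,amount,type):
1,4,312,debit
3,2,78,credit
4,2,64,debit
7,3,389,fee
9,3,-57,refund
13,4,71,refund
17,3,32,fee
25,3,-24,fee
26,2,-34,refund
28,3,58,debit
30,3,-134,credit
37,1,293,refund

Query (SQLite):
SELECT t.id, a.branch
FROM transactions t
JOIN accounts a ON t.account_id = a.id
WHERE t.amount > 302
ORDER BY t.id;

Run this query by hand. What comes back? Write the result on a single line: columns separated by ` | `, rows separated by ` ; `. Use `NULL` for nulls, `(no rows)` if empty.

1 | Izmir ; 7 | Seoul

Each transactions row matches the accounts row where account_id = accounts.id.
Then keep rows with t.amount > 302.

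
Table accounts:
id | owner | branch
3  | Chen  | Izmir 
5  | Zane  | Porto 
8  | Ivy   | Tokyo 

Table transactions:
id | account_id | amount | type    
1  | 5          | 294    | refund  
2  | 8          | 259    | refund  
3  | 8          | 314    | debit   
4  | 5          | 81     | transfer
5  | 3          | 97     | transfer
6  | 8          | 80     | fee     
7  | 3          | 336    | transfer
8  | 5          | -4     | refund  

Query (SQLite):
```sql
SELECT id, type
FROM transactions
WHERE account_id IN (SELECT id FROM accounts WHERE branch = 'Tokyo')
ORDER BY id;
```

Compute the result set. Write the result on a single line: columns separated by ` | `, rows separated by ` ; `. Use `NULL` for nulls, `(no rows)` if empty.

Inner query: accounts.id where branch = 'Tokyo'.
Outer: keep transactions rows whose account_id is in that set.
Inner query → {8}

2 | refund ; 3 | debit ; 6 | fee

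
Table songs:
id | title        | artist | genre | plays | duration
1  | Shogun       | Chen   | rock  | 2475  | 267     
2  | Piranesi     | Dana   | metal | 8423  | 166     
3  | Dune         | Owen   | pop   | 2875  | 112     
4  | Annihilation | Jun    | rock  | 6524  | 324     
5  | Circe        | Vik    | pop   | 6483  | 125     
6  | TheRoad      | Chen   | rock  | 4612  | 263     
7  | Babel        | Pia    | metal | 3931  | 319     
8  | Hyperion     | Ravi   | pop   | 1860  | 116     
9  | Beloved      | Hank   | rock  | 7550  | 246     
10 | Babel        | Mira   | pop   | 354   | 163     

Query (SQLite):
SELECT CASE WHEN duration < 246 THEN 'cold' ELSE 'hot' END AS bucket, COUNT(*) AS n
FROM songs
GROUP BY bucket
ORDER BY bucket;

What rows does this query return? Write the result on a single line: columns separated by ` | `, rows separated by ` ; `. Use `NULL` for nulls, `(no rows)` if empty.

cold | 5 ; hot | 5

Bucket rows by duration < 246 → 'cold' else 'hot'; count each bucket.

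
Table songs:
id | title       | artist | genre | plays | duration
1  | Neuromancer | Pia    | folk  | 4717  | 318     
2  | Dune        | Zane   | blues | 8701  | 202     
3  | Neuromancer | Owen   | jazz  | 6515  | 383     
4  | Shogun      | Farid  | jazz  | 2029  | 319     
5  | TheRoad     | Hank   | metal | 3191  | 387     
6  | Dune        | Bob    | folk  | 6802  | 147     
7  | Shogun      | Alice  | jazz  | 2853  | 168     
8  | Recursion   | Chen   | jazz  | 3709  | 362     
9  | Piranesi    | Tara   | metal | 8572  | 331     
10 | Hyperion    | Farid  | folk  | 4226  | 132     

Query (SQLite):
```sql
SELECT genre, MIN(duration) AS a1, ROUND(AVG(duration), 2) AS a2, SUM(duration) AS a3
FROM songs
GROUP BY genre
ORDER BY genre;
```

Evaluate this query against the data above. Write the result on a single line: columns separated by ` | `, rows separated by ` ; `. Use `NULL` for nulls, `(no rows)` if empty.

blues | 202 | 202 | 202 ; folk | 132 | 199 | 597 ; jazz | 168 | 308 | 1232 ; metal | 331 | 359 | 718

Group songs by genre.
Per group compute: MIN(duration), ROUND(AVG(duration), 2), SUM(duration).
  blues: ids {2} → MIN(duration)=202, ROUND(AVG(duration), 2)=202, SUM(duration)=202
  folk: ids {1, 6, 10} → MIN(duration)=132, ROUND(AVG(duration), 2)=199, SUM(duration)=597
  jazz: ids {3, 4, 7, 8} → MIN(duration)=168, ROUND(AVG(duration), 2)=308, SUM(duration)=1232
  metal: ids {5, 9} → MIN(duration)=331, ROUND(AVG(duration), 2)=359, SUM(duration)=718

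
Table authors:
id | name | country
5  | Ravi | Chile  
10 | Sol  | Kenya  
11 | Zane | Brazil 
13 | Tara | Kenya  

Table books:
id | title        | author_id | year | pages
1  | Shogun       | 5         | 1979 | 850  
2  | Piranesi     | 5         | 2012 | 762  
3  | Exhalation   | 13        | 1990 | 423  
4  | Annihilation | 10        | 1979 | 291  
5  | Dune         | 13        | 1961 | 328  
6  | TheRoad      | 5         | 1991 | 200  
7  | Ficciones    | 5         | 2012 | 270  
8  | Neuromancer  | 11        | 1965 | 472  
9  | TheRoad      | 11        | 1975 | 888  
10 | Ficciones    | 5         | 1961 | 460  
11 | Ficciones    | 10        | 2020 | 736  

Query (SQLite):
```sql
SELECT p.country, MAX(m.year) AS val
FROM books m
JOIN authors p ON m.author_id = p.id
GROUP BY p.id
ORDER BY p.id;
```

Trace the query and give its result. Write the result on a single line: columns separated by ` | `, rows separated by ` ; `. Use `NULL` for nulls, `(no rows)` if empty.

Join each books row to its authors via author_id.
Group joined rows by authors.id; compute MAX(m.year) per group.
  5: ids {1, 2, 6, 7, 10} → MAX(m.year)=2012
  10: ids {4, 11} → MAX(m.year)=2020
  11: ids {8, 9} → MAX(m.year)=1975
  13: ids {3, 5} → MAX(m.year)=1990

Chile | 2012 ; Kenya | 2020 ; Brazil | 1975 ; Kenya | 1990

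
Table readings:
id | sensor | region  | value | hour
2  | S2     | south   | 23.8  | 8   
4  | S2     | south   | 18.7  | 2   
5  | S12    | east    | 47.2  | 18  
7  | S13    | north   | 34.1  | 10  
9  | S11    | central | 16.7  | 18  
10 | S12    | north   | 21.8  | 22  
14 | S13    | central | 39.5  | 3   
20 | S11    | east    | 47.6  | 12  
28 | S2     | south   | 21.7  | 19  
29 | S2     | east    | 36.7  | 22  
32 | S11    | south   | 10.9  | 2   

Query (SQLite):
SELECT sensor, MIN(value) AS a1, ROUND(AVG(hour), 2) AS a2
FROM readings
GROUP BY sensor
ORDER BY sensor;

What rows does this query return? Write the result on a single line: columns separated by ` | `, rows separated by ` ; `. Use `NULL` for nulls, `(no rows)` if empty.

Group readings by sensor.
Per group compute: MIN(value), ROUND(AVG(hour), 2).
  S11: ids {9, 20, 32} → MIN(value)=10.9, ROUND(AVG(hour), 2)=10.67
  S12: ids {5, 10} → MIN(value)=21.8, ROUND(AVG(hour), 2)=20
  S13: ids {7, 14} → MIN(value)=34.1, ROUND(AVG(hour), 2)=6.5
  S2: ids {2, 4, 28, 29} → MIN(value)=18.7, ROUND(AVG(hour), 2)=12.75

S11 | 10.9 | 10.67 ; S12 | 21.8 | 20 ; S13 | 34.1 | 6.5 ; S2 | 18.7 | 12.75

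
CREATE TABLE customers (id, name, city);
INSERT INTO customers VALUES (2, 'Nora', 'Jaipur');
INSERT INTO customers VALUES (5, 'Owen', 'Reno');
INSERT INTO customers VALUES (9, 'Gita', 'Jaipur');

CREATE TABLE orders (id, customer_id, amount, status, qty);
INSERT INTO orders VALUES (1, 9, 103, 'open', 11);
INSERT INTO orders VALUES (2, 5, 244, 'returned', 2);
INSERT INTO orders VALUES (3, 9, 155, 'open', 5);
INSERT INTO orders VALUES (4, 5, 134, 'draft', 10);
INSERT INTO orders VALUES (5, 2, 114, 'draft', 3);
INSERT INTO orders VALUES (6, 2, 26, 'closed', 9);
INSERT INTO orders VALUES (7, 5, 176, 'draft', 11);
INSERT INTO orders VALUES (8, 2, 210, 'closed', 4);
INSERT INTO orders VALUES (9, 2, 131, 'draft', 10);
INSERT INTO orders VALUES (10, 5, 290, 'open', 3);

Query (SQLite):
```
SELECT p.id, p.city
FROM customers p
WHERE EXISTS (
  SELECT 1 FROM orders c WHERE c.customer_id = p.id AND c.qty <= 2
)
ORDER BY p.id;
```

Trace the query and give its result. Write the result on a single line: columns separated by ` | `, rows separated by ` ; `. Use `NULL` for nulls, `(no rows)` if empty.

For each customers row, check whether any orders with matching customer_id has qty <= 2.
Keep rows where that is true.

5 | Reno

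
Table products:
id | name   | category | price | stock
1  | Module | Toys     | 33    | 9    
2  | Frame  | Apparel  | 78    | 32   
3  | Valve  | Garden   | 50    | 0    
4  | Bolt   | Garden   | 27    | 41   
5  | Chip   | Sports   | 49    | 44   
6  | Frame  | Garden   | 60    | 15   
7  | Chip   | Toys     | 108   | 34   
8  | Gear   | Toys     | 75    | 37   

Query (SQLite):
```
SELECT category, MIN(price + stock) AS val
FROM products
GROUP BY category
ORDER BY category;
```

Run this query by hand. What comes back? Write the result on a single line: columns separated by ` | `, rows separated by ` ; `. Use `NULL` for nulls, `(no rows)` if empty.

For each row compute price + stock.
Group by category; take MIN of the expression per group.
  Apparel: ids {2} → MIN(price + stock)=110
  Garden: ids {3, 4, 6} → MIN(price + stock)=50
  Sports: ids {5} → MIN(price + stock)=93
  Toys: ids {1, 7, 8} → MIN(price + stock)=42

Apparel | 110 ; Garden | 50 ; Sports | 93 ; Toys | 42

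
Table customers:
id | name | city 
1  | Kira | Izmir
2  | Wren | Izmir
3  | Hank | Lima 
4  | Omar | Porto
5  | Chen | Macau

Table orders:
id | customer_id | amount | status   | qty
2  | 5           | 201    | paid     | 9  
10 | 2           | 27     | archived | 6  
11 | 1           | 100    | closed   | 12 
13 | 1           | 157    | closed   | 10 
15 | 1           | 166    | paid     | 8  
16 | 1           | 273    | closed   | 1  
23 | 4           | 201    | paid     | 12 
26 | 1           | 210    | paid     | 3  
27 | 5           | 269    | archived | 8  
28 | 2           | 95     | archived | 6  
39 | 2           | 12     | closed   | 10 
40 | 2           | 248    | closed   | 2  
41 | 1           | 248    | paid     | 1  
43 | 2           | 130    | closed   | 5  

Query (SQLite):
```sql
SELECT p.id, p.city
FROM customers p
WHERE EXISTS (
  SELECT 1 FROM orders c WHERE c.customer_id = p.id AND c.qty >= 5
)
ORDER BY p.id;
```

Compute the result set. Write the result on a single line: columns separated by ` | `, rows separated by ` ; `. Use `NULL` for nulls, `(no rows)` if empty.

For each customers row, check whether any orders with matching customer_id has qty >= 5.
Keep rows where that is true.

1 | Izmir ; 2 | Izmir ; 4 | Porto ; 5 | Macau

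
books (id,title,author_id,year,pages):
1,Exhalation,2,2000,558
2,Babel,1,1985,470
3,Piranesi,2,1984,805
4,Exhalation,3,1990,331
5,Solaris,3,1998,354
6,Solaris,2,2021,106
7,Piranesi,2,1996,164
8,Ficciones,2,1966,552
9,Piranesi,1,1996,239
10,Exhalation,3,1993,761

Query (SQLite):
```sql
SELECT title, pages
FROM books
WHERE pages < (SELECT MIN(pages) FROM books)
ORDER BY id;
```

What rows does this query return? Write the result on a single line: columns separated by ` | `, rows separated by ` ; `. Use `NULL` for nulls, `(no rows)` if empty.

(no rows)

Scalar subquery: MIN(pages) over all books rows = 106.
Keep rows where pages < that value.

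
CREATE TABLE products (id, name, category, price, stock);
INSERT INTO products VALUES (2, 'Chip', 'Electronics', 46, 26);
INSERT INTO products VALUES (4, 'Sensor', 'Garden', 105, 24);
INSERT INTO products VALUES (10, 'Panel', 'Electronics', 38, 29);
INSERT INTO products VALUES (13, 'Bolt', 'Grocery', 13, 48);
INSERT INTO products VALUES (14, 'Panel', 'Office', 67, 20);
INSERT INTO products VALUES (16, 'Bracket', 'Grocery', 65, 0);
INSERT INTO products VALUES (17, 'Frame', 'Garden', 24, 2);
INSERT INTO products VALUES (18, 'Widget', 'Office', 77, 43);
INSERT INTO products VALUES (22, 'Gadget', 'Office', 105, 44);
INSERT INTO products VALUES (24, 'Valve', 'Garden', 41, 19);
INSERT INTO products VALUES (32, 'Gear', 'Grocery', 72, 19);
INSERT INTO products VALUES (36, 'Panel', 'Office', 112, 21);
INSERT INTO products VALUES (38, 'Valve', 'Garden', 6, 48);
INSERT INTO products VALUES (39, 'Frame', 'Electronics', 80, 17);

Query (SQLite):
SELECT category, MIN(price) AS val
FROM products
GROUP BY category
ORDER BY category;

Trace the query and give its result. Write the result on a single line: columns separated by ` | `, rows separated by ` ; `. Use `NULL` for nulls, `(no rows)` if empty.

Partition products by category; compute MIN(price) within each group.
  Electronics: ids {2, 10, 39} → MIN(price)=38
  Garden: ids {4, 17, 24, 38} → MIN(price)=6
  Grocery: ids {13, 16, 32} → MIN(price)=13
  Office: ids {14, 18, 22, 36} → MIN(price)=67

Electronics | 38 ; Garden | 6 ; Grocery | 13 ; Office | 67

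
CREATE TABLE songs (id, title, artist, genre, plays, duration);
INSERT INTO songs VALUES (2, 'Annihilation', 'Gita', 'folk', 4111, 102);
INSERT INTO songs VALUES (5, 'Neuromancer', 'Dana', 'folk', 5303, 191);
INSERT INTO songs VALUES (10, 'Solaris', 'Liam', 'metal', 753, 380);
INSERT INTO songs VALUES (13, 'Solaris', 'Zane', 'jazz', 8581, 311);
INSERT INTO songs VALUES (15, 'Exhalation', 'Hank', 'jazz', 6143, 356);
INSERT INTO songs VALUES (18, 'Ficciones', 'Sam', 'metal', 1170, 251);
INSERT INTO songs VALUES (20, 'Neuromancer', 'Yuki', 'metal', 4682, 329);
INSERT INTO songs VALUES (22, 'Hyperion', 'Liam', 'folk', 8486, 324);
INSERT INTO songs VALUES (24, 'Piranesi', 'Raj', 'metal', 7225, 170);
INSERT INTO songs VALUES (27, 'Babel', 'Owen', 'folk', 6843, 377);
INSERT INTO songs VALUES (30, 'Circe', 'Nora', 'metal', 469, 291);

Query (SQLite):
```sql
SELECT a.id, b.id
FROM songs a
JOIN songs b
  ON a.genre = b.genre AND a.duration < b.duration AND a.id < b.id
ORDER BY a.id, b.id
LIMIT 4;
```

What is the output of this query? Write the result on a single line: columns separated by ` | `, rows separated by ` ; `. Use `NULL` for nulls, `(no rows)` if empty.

2 | 5 ; 2 | 22 ; 2 | 27 ; 5 | 22

Pairs (a,b) with same genre, a.duration < b.duration, a.id < b.id.
genre groups: folk:{2,5,22,27} jazz:{13,15} metal:{10,18,20,24,30}
Ordered by (a.id, b.id); first 4.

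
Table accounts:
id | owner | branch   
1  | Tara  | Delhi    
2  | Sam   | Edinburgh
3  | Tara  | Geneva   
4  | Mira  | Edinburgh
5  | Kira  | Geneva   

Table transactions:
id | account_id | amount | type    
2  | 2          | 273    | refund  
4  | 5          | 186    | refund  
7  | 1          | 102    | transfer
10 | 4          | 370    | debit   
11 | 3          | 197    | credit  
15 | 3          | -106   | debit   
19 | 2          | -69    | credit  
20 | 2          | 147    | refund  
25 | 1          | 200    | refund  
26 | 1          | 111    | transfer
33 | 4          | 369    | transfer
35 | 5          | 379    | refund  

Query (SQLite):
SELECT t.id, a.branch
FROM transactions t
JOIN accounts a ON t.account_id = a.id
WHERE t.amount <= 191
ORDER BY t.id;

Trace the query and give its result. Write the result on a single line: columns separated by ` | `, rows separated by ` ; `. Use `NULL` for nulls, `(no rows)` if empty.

Each transactions row matches the accounts row where account_id = accounts.id.
Then keep rows with t.amount <= 191.

4 | Geneva ; 7 | Delhi ; 15 | Geneva ; 19 | Edinburgh ; 20 | Edinburgh ; 26 | Delhi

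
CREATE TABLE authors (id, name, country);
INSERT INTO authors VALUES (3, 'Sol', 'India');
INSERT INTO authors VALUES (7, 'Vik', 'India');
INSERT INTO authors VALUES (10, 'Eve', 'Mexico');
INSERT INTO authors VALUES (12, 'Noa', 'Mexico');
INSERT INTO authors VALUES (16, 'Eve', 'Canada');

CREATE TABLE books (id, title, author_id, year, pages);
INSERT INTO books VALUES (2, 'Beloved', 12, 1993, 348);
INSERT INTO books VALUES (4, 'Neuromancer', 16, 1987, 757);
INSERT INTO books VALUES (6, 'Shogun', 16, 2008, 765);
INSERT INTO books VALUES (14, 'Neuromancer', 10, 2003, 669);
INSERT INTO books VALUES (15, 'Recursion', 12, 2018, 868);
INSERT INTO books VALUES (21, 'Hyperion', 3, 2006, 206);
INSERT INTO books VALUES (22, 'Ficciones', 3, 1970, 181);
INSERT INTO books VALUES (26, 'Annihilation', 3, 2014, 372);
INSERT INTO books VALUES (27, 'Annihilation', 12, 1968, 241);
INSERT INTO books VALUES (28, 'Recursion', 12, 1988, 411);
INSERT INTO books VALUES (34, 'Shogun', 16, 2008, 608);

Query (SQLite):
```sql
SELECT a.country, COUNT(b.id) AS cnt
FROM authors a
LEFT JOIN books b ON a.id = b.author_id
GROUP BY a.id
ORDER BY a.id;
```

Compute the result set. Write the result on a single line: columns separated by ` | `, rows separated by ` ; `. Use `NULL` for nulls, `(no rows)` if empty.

India | 3 ; India | 0 ; Mexico | 1 ; Mexico | 4 ; Canada | 3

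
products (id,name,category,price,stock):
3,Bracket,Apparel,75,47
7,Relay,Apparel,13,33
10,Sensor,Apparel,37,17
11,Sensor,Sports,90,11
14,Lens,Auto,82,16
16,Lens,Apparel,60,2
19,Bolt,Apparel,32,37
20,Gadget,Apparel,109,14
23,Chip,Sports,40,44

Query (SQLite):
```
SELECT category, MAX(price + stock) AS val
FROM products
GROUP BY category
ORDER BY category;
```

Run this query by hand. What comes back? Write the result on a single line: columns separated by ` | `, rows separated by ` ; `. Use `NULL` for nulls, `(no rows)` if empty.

For each row compute price + stock.
Group by category; take MAX of the expression per group.
  Apparel: ids {3, 7, 10, 16, 19, 20} → MAX(price + stock)=123
  Auto: ids {14} → MAX(price + stock)=98
  Sports: ids {11, 23} → MAX(price + stock)=101

Apparel | 123 ; Auto | 98 ; Sports | 101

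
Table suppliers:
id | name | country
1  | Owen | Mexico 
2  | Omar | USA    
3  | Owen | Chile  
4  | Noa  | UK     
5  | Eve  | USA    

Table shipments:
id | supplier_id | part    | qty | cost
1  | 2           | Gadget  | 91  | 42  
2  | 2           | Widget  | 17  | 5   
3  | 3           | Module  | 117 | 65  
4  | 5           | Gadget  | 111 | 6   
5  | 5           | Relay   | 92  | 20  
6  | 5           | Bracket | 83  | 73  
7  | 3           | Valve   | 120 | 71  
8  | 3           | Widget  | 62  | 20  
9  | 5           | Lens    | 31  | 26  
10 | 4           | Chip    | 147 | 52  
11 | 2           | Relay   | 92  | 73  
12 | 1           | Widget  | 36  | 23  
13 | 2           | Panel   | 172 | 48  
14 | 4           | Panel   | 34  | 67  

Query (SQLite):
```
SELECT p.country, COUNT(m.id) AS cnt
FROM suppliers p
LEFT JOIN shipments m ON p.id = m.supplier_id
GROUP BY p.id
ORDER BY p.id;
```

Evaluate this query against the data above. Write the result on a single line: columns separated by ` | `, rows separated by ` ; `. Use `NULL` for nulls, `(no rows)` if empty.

Mexico | 1 ; USA | 4 ; Chile | 3 ; UK | 2 ; USA | 4

LEFT JOIN keeps every suppliers row; unmatched ones get NULL for shipments columns.
Group by suppliers.id and compute COUNT(m.id). COUNT(col) of an all-NULL group is 0.
  1: ids {12} → COUNT(m.id)=1
  2: ids {1, 2, 11, 13} → COUNT(m.id)=4
  3: ids {3, 7, 8} → COUNT(m.id)=3
  4: ids {10, 14} → COUNT(m.id)=2
  5: ids {4, 5, 6, 9} → COUNT(m.id)=4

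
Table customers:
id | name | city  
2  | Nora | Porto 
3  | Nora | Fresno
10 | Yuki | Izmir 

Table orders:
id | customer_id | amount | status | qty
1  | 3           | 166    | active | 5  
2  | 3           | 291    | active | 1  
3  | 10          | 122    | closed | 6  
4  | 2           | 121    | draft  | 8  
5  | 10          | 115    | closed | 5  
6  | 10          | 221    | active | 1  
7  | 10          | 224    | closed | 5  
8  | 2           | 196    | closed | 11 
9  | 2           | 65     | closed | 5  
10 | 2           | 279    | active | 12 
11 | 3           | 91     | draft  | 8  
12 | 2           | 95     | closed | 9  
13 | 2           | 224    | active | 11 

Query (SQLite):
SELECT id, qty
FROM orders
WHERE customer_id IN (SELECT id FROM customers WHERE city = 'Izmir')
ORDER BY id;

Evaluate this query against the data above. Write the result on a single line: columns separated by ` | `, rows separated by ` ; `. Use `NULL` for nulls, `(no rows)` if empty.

Inner query: customers.id where city = 'Izmir'.
Outer: keep orders rows whose customer_id is in that set.
Inner query → {10}

3 | 6 ; 5 | 5 ; 6 | 1 ; 7 | 5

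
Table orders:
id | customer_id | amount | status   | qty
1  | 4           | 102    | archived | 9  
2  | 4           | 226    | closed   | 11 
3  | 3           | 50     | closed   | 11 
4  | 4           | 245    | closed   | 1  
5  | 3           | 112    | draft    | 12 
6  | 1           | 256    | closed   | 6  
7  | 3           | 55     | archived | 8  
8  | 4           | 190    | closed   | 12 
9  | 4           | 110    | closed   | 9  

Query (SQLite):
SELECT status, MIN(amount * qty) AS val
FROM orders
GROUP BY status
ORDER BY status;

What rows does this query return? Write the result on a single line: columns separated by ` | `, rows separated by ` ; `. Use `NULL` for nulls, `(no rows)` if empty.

archived | 440 ; closed | 245 ; draft | 1344

For each row compute amount * qty.
Group by status; take MIN of the expression per group.
  archived: ids {1, 7} → MIN(amount * qty)=440
  closed: ids {2, 3, 4, 6, 8, 9} → MIN(amount * qty)=245
  draft: ids {5} → MIN(amount * qty)=1344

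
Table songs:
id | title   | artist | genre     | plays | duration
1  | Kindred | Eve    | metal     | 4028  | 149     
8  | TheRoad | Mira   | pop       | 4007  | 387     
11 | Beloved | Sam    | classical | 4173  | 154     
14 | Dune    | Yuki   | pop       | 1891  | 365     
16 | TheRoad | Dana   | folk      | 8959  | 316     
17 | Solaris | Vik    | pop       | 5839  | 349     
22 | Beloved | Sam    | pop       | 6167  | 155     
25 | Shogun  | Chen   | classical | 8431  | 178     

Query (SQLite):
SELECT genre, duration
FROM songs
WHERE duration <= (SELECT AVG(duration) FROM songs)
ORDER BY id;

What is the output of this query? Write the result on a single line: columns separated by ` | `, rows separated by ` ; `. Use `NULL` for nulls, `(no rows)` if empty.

metal | 149 ; classical | 154 ; pop | 155 ; classical | 178

Scalar subquery: AVG(duration) over all songs rows = 256.625.
Keep rows where duration <= that value.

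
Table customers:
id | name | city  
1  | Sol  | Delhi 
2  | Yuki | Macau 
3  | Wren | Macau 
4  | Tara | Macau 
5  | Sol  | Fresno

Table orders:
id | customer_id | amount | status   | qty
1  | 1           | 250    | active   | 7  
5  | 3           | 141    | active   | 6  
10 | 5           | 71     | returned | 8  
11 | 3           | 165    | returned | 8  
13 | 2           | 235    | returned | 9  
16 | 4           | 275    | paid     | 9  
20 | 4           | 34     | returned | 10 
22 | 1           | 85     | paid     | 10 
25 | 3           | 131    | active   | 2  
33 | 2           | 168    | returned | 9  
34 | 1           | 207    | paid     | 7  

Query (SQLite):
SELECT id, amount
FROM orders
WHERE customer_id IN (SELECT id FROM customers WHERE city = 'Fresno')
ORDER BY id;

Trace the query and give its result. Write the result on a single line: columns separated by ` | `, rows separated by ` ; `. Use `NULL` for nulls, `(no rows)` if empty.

10 | 71

Inner query: customers.id where city = 'Fresno'.
Outer: keep orders rows whose customer_id is in that set.
Inner query → {5}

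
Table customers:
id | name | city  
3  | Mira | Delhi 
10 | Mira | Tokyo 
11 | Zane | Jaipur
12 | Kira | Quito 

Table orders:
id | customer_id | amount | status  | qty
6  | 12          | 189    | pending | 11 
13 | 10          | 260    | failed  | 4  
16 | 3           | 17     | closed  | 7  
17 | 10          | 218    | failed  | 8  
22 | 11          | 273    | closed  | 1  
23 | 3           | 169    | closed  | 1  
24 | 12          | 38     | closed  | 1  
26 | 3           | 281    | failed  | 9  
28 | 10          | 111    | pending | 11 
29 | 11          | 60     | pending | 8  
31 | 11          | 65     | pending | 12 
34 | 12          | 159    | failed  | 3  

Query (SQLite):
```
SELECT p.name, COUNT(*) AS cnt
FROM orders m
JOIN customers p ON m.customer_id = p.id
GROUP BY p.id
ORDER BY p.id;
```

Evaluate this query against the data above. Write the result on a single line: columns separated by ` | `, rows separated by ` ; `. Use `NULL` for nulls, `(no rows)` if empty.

Join each orders row to its customers via customer_id.
Group joined rows by customers.id; compute COUNT(*) per group.
  3: ids {16, 23, 26} → COUNT(*)=3
  10: ids {13, 17, 28} → COUNT(*)=3
  11: ids {22, 29, 31} → COUNT(*)=3
  12: ids {6, 24, 34} → COUNT(*)=3

Mira | 3 ; Mira | 3 ; Zane | 3 ; Kira | 3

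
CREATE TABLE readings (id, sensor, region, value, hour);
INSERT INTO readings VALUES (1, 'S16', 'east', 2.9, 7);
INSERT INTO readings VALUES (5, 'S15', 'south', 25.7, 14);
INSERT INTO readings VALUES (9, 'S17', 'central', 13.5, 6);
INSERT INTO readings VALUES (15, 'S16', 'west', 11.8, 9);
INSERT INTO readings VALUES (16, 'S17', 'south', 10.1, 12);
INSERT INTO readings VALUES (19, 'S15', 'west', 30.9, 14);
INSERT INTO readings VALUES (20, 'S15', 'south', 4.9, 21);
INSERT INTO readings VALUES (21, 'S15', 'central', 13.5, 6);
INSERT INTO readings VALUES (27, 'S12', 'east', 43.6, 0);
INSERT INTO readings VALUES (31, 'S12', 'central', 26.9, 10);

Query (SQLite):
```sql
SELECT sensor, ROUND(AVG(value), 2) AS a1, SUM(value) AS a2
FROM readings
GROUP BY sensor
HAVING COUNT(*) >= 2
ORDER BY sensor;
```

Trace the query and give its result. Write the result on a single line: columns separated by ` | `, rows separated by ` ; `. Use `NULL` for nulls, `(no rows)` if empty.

Group readings by sensor.
Per group compute: ROUND(AVG(value), 2), SUM(value).
HAVING: drop groups with fewer than 2 rows.
  S12: ids {27, 31} → ROUND(AVG(value), 2)=35.25, SUM(value)=70.5
  S15: ids {5, 19, 20, 21} → ROUND(AVG(value), 2)=18.75, SUM(value)=75
  S16: ids {1, 15} → ROUND(AVG(value), 2)=7.35, SUM(value)=14.7
  S17: ids {9, 16} → ROUND(AVG(value), 2)=11.8, SUM(value)=23.6

S12 | 35.25 | 70.5 ; S15 | 18.75 | 75 ; S16 | 7.35 | 14.7 ; S17 | 11.8 | 23.6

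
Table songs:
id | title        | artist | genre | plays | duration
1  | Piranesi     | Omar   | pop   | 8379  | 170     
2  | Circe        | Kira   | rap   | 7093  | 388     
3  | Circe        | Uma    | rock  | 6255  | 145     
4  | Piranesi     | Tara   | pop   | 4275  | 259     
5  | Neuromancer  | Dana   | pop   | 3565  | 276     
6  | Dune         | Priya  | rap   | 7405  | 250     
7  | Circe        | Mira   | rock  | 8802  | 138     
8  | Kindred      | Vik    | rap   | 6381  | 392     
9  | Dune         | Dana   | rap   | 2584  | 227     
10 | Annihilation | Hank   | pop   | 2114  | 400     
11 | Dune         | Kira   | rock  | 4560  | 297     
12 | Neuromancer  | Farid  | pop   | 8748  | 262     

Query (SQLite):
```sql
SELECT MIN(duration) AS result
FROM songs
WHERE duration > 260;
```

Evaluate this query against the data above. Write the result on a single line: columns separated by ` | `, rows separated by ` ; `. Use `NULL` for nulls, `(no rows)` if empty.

262

Rows where duration > 260 → duration values: [388, 276, 392, 400, 297, 262].
MIN of non-NULL values = 262.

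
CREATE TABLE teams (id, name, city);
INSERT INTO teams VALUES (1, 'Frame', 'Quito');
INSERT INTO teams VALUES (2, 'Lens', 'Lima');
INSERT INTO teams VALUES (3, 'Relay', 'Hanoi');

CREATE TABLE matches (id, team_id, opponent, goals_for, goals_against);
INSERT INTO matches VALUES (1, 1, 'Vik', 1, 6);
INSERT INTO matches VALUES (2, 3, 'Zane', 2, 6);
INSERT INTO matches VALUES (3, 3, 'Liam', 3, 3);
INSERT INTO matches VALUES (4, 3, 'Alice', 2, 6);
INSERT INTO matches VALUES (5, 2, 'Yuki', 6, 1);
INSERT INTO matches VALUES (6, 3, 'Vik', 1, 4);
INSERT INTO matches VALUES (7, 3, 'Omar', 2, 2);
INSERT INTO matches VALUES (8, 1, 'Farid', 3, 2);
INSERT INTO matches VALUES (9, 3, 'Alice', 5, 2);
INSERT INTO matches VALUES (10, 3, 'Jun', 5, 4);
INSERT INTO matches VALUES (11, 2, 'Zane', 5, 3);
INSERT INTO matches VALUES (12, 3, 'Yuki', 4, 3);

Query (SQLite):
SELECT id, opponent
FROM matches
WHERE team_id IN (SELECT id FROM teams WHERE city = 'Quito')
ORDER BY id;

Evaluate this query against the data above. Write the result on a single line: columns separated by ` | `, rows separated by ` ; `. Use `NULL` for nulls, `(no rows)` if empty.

1 | Vik ; 8 | Farid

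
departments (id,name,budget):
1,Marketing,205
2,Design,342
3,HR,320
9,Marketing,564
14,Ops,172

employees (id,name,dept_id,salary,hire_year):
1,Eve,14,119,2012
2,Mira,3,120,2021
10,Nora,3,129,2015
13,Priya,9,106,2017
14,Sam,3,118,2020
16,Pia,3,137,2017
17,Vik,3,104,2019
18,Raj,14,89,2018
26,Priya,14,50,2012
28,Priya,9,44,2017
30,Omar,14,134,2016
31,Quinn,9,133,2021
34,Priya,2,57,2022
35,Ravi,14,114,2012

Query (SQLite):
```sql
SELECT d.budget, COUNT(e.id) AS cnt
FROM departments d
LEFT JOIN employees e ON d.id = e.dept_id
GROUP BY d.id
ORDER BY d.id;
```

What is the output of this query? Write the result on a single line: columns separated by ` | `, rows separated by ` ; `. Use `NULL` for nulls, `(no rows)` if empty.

LEFT JOIN keeps every departments row; unmatched ones get NULL for employees columns.
Group by departments.id and compute COUNT(e.id). COUNT(col) of an all-NULL group is 0.
  1: ids {—} → COUNT(e.id)=0
  2: ids {34} → COUNT(e.id)=1
  3: ids {2, 10, 14, 16, 17} → COUNT(e.id)=5
  9: ids {13, 28, 31} → COUNT(e.id)=3
  14: ids {1, 18, 26, 30, 35} → COUNT(e.id)=5

205 | 0 ; 342 | 1 ; 320 | 5 ; 564 | 3 ; 172 | 5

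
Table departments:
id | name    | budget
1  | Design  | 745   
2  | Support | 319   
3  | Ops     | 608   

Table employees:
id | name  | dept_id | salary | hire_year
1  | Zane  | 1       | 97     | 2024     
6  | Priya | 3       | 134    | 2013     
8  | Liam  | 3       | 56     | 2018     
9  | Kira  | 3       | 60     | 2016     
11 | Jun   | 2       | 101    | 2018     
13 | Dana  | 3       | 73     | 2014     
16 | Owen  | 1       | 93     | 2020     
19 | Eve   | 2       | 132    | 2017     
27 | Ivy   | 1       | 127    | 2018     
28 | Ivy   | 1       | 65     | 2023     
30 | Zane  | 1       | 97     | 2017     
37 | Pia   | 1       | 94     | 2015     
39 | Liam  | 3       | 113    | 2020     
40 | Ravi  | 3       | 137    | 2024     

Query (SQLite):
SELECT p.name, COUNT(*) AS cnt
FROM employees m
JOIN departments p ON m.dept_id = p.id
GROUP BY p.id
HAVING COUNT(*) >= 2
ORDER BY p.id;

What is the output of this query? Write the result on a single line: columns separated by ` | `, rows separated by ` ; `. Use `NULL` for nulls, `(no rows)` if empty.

Join each employees row to its departments via dept_id.
Group joined rows by departments.id; compute COUNT(*) per group.
HAVING: keep groups with count ≥ 2.
  1: ids {1, 16, 27, 28, 30, 37} → COUNT(*)=6
  2: ids {11, 19} → COUNT(*)=2
  3: ids {6, 8, 9, 13, 39, 40} → COUNT(*)=6

Design | 6 ; Support | 2 ; Ops | 6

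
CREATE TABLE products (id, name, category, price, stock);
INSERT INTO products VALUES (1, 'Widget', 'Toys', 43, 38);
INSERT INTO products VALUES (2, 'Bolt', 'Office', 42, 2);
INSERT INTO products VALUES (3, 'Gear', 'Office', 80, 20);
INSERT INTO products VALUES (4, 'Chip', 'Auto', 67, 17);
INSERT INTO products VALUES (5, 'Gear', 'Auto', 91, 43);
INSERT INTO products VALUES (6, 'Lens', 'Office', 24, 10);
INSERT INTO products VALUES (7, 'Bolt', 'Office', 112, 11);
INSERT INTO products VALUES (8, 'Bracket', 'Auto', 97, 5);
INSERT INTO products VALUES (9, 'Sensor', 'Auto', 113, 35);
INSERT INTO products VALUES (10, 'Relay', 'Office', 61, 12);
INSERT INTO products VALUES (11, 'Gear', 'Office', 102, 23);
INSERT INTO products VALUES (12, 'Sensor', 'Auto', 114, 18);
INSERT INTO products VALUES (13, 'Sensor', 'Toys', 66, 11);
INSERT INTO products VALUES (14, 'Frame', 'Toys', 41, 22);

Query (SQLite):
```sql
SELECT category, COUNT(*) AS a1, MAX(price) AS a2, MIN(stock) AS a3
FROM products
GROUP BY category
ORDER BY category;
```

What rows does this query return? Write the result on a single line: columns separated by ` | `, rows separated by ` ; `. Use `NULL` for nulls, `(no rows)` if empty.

Group products by category.
Per group compute: COUNT(*), MAX(price), MIN(stock).
  Auto: ids {4, 5, 8, 9, 12} → COUNT(*)=5, MAX(price)=114, MIN(stock)=5
  Office: ids {2, 3, 6, 7, 10, 11} → COUNT(*)=6, MAX(price)=112, MIN(stock)=2
  Toys: ids {1, 13, 14} → COUNT(*)=3, MAX(price)=66, MIN(stock)=11

Auto | 5 | 114 | 5 ; Office | 6 | 112 | 2 ; Toys | 3 | 66 | 11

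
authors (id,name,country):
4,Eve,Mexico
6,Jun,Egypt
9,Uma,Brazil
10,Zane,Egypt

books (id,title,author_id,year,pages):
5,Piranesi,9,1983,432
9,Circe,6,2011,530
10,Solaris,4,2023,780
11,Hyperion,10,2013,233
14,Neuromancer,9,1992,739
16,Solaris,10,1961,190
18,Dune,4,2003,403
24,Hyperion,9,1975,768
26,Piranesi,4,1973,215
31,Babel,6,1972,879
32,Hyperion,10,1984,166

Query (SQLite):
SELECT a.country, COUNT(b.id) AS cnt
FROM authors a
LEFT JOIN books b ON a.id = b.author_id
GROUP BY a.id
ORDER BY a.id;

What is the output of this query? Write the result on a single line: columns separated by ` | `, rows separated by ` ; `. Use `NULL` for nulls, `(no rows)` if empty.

LEFT JOIN keeps every authors row; unmatched ones get NULL for books columns.
Group by authors.id and compute COUNT(b.id). COUNT(col) of an all-NULL group is 0.
  4: ids {10, 18, 26} → COUNT(b.id)=3
  6: ids {9, 31} → COUNT(b.id)=2
  9: ids {5, 14, 24} → COUNT(b.id)=3
  10: ids {11, 16, 32} → COUNT(b.id)=3

Mexico | 3 ; Egypt | 2 ; Brazil | 3 ; Egypt | 3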